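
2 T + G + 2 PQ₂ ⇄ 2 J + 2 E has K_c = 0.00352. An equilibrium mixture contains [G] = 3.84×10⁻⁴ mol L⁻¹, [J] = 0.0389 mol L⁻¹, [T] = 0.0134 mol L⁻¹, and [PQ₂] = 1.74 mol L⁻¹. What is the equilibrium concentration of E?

[E] = 6.97×10⁻⁴ mol L⁻¹

At equilibrium, K_c = [J]²·[E]² / ([T]²·[G]·[PQ₂]²) = 0.00352.
(0.0389)²·([E])² / ((0.0134)²·(3.84×10⁻⁴)·(1.74)²) = 0.00352
[E]² = 4.86×10⁻⁷ ⇒ [E] = 6.97×10⁻⁴ mol L⁻¹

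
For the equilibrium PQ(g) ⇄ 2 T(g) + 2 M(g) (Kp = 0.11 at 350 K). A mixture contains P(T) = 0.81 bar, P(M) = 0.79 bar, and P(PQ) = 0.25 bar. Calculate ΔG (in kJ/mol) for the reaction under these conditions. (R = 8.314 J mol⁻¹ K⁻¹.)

ΔG = 7.86 kJ/mol

Qp = P(T)²·P(M)² / P(PQ) = (0.81)²·(0.79)² / (0.25) = 1.64
ΔG = RT ln(Qp/Kp) = (8.314 J mol⁻¹ K⁻¹)(350 K) × ln(1.64/0.11)
   = (2.910 kJ/mol)(2.702) = 7.86 kJ/mol
ΔG > 0, so the forward reaction is non-spontaneous (proceeds in reverse).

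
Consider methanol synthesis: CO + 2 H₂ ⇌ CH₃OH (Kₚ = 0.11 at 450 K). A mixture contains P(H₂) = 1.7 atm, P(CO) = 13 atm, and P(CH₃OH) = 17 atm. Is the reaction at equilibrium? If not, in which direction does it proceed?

Qₚ = P(CH₃OH) / (P(CO)·P(H₂)²) = (17) / ((13)·(1.7)²) = 0.45
Qₚ = 0.45 > Kₚ = 0.11, so the reverse reaction proceeds.

in the reverse direction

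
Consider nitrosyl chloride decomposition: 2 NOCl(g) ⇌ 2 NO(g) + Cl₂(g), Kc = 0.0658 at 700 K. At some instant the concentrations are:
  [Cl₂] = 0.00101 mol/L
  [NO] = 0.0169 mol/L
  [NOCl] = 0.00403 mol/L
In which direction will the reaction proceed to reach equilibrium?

Qc = [NO]²·[Cl₂] / [NOCl]² = (0.0169)²·(0.00101) / (0.00403)² = 0.0178
Qc = 0.0178 < Kc = 0.0658, so the forward reaction proceeds.

toward products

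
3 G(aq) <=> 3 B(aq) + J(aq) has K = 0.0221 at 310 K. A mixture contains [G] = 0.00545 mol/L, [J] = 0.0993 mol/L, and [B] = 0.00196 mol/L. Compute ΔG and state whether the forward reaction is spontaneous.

ΔG = -4.03 kJ/mol; the forward reaction is spontaneous

Q = [B]³·[J] / [G]³ = (0.00196)³·(0.0993) / (0.00545)³ = 0.00462
ΔG = RT ln(Q/K) = (8.314 J mol⁻¹ K⁻¹)(310 K) × ln(0.00462/0.0221)
   = (2.577 kJ/mol)(-1.565) = -4.03 kJ/mol
ΔG < 0, so the forward reaction is spontaneous (proceeds forward).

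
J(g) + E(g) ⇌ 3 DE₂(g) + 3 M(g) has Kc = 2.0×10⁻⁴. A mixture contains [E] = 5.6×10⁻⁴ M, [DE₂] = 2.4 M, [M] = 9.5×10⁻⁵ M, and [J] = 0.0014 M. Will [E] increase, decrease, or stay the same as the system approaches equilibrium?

decrease

Qc = [DE₂]³·[M]³ / ([J]·[E]) = (2.4)³·(9.5×10⁻⁵)³ / ((0.0014)·(5.6×10⁻⁴)) = 1.5×10⁻⁵
Qc = 1.5×10⁻⁵ < Kc = 2.0×10⁻⁴: net forward reaction.
E is a reactant, so it decreases.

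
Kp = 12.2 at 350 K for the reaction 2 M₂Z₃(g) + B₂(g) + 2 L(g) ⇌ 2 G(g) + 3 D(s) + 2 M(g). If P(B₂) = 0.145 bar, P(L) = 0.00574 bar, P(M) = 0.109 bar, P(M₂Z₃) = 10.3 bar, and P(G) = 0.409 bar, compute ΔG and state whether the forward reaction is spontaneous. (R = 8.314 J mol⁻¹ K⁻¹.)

ΔG = -3.30 kJ/mol; the forward reaction is spontaneous

(D is a pure solid — omitted from Qp.)
Qp = P(G)²·P(M)² / (P(M₂Z₃)²·P(B₂)·P(L)²) = (0.409)²·(0.109)² / ((10.3)²·(0.145)·(0.00574)²) = 3.92
ΔG = RT ln(Qp/Kp) = (8.314 J mol⁻¹ K⁻¹)(350 K) × ln(3.92/12.2)
   = (2.910 kJ/mol)(-1.135) = -3.30 kJ/mol
ΔG < 0, so the forward reaction is spontaneous (proceeds forward).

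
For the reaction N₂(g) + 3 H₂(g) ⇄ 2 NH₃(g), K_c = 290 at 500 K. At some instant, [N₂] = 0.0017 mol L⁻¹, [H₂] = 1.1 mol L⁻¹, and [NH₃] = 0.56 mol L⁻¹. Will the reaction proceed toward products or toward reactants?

Q_c = [NH₃]² / ([N₂]·[H₂]³) = (0.56)² / ((0.0017)·(1.1)³) = 140
Q_c = 140 < K_c = 290, so the forward reaction proceeds.

to the right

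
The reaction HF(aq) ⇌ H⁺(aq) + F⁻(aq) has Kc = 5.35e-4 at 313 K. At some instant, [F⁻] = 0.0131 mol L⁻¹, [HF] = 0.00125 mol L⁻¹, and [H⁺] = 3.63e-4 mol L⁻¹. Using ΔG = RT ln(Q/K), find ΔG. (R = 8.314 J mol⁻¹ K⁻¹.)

ΔG = 5.10 kJ/mol

Qc = [H⁺]·[F⁻] / [HF] = (3.63e-4)·(0.0131) / (0.00125) = 0.00380
ΔG = RT ln(Qc/Kc) = (8.314 J mol⁻¹ K⁻¹)(313 K) × ln(0.00380/5.35e-4)
   = (2.602 kJ/mol)(1.960) = 5.10 kJ/mol
ΔG > 0, so the forward reaction is non-spontaneous (proceeds in reverse).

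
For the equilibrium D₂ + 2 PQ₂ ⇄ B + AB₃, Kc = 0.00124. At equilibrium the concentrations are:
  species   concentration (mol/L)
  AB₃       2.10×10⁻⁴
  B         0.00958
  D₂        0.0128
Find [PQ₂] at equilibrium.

At equilibrium, Kc = [B]·[AB₃] / ([D₂]·[PQ₂]²) = 0.00124.
(0.00958)·(2.10×10⁻⁴) / ((0.0128)·([PQ₂])²) = 0.00124
[PQ₂]² = 0.127 ⇒ [PQ₂] = 0.356 mol/L

[PQ₂] = 0.356 mol/L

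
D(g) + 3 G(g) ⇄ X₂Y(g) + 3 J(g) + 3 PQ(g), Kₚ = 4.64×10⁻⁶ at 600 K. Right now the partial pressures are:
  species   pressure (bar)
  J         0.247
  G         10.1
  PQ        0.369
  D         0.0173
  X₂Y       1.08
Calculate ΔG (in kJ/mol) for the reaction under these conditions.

ΔG = 11.4 kJ/mol

Qₚ = P(X₂Y)·P(J)³·P(PQ)³ / (P(D)·P(G)³) = (1.08)·(0.247)³·(0.369)³ / ((0.0173)·(10.1)³) = 4.59×10⁻⁵
ΔG = RT ln(Qₚ/Kₚ) = (8.314 J mol⁻¹ K⁻¹)(600 K) × ln(4.59×10⁻⁵/4.64×10⁻⁶)
   = (4.988 kJ/mol)(2.292) = 11.4 kJ/mol
ΔG > 0, so the forward reaction is non-spontaneous (proceeds in reverse).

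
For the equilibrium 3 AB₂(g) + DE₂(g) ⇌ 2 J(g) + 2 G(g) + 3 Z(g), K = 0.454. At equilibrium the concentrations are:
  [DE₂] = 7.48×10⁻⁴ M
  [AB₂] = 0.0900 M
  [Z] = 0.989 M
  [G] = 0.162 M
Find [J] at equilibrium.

[J] = 0.00312 M

At equilibrium, K = [J]²·[G]²·[Z]³ / ([AB₂]³·[DE₂]) = 0.454.
([J])²·(0.162)²·(0.989)³ / ((0.0900)³·(7.48×10⁻⁴)) = 0.454
[J]² = 9.75×10⁻⁶ ⇒ [J] = 0.00312 M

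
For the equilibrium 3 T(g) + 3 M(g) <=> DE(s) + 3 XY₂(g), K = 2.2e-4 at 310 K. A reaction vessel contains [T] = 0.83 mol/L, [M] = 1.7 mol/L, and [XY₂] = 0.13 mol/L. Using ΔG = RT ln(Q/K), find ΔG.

(DE is a pure solid — omitted from Q.)
Q = [XY₂]³ / ([T]³·[M]³) = (0.13)³ / ((0.83)³·(1.7)³) = 7.82e-4
ΔG = RT ln(Q/K) = (8.314 J mol⁻¹ K⁻¹)(310 K) × ln(7.82e-4/2.2e-4)
   = (2.577 kJ/mol)(1.268) = 3.27 kJ/mol
ΔG > 0, so the forward reaction is non-spontaneous (proceeds in reverse).

ΔG = 3.27 kJ/mol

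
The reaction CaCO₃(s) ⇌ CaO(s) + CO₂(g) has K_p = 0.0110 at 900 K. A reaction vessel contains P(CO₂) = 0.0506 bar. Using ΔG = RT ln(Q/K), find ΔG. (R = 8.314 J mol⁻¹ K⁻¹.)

(CaCO₃, CaO are pure solids — omitted from Q_p.)
Q_p = P(CO₂) = 0.0506
ΔG = RT ln(Q_p/K_p) = (8.314 J mol⁻¹ K⁻¹)(900 K) × ln(0.0506/0.0110)
   = (7.483 kJ/mol)(1.526) = 11.4 kJ/mol
ΔG > 0, so the forward reaction is non-spontaneous (proceeds in reverse).

ΔG = 11.4 kJ/mol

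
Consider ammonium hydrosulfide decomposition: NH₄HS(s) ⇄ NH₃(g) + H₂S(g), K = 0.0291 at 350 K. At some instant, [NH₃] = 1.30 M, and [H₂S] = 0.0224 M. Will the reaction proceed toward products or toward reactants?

neither direction; the system is at equilibrium

(NH₄HS is a pure solid — omitted from Q.)
Q = [NH₃]·[H₂S] = (1.30)·(0.0224) = 0.0291
Q = 0.0291 = K, so the system is already at equilibrium.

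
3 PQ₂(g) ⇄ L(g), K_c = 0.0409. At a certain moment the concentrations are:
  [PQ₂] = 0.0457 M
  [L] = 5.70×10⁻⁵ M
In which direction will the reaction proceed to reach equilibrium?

toward reactants

Q_c = [L] / [PQ₂]³ = (5.70×10⁻⁵) / (0.0457)³ = 0.597
Q_c = 0.597 > K_c = 0.0409, so the reverse reaction proceeds.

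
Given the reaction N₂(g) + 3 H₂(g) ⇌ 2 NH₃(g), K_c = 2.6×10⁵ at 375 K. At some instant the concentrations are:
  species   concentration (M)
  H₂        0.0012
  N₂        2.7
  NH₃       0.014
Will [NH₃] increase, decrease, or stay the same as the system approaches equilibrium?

increase

Q_c = [NH₃]² / ([N₂]·[H₂]³) = (0.014)² / ((2.7)·(0.0012)³) = 42000
Q_c = 42000 < K_c = 2.6×10⁵: net forward reaction.
NH₃ is a product, so it increases.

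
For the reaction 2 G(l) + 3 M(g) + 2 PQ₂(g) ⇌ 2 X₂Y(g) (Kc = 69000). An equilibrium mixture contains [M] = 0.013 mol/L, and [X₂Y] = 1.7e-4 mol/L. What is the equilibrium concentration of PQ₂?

(G is a pure liquid — omitted from Kc.)
At equilibrium, Kc = [X₂Y]² / ([M]³·[PQ₂]²) = 69000.
(1.7e-4)² / ((0.013)³·([PQ₂])²) = 69000
[PQ₂]² = 1.91e-7 ⇒ [PQ₂] = 4.4e-4 mol/L

[PQ₂] = 4.4e-4 mol/L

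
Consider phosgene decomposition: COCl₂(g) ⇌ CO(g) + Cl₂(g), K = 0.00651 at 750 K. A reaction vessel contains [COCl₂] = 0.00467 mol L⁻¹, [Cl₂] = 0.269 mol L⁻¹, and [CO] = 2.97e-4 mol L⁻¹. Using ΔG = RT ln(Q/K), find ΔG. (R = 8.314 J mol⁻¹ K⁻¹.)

Q = [CO]·[Cl₂] / [COCl₂] = (2.97e-4)·(0.269) / (0.00467) = 0.0171
ΔG = RT ln(Q/K) = (8.314 J mol⁻¹ K⁻¹)(750 K) × ln(0.0171/0.00651)
   = (6.236 kJ/mol)(0.9657) = 6.02 kJ/mol
ΔG > 0, so the forward reaction is non-spontaneous (proceeds in reverse).

ΔG = 6.02 kJ/mol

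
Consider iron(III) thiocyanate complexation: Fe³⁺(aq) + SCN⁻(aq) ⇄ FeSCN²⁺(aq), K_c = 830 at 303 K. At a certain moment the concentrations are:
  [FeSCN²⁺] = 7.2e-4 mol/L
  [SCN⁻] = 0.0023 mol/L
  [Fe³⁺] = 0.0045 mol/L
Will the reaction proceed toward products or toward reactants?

forward (toward products)

Q_c = [FeSCN²⁺] / ([Fe³⁺]·[SCN⁻]) = (7.2e-4) / ((0.0045)·(0.0023)) = 70
Q_c = 70 < K_c = 830, so the forward reaction proceeds.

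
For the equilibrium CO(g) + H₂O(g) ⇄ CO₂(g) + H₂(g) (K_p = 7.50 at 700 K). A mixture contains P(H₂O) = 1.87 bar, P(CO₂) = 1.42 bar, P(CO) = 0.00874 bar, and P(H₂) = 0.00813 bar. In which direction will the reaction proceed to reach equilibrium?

Q_p = P(CO₂)·P(H₂) / (P(CO)·P(H₂O)) = (1.42)·(0.00813) / ((0.00874)·(1.87)) = 0.706
Q_p = 0.706 < K_p = 7.50, so the forward reaction proceeds.

in the forward direction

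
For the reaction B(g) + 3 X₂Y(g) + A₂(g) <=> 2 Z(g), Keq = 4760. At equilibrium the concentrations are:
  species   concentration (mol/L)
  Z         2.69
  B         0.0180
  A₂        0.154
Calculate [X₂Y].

At equilibrium, Keq = [Z]² / ([B]·[X₂Y]³·[A₂]) = 4760.
(2.69)² / ((0.0180)·([X₂Y])³·(0.154)) = 4760
[X₂Y]³ = 0.548 ⇒ [X₂Y] = 0.819 mol/L

[X₂Y] = 0.819 mol/L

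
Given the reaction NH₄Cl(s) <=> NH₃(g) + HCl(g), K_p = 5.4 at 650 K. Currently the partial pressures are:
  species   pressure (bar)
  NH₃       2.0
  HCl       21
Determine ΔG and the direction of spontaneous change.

(NH₄Cl is a pure solid — omitted from Q_p.)
Q_p = P(NH₃)·P(HCl) = (2.0)·(21) = 42.0
ΔG = RT ln(Q_p/K_p) = (8.314 J mol⁻¹ K⁻¹)(650 K) × ln(42.0/5.4)
   = (5.404 kJ/mol)(2.051) = 11.1 kJ/mol
ΔG > 0, so the forward reaction is non-spontaneous (proceeds in reverse).

ΔG = 11.1 kJ/mol; the forward reaction is non-spontaneous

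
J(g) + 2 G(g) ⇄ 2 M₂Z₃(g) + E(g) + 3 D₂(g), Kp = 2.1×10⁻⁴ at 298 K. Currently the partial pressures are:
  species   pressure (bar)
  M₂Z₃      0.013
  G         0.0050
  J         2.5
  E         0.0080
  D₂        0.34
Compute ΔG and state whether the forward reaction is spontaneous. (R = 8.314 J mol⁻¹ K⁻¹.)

ΔG = 3.46 kJ/mol; the forward reaction is non-spontaneous

Qp = P(M₂Z₃)²·P(E)·P(D₂)³ / (P(J)·P(G)²) = (0.013)²·(0.0080)·(0.34)³ / ((2.5)·(0.0050)²) = 8.50×10⁻⁴
ΔG = RT ln(Qp/Kp) = (8.314 J mol⁻¹ K⁻¹)(298 K) × ln(8.50×10⁻⁴/2.1×10⁻⁴)
   = (2.478 kJ/mol)(1.398) = 3.46 kJ/mol
ΔG > 0, so the forward reaction is non-spontaneous (proceeds in reverse).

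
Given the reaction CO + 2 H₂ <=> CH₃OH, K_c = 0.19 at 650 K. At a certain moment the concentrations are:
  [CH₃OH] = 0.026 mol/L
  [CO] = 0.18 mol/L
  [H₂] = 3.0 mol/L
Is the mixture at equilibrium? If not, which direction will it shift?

no; Q < K, reaction proceeds forward

Q_c = [CH₃OH] / ([CO]·[H₂]²) = (0.026) / ((0.18)·(3.0)²) = 0.016
Q_c = 0.016 < K_c = 0.19: net forward reaction.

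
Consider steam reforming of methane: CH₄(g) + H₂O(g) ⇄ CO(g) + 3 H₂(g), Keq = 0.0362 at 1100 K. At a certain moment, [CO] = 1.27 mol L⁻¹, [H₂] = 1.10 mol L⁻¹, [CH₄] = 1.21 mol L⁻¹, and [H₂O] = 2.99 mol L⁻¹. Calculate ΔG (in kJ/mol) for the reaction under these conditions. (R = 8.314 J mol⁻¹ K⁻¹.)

Q = [CO]·[H₂]³ / ([CH₄]·[H₂O]) = (1.27)·(1.10)³ / ((1.21)·(2.99)) = 0.467
ΔG = RT ln(Q/Keq) = (8.314 J mol⁻¹ K⁻¹)(1100 K) × ln(0.467/0.0362)
   = (9.145 kJ/mol)(2.557) = 23.4 kJ/mol
ΔG > 0, so the forward reaction is non-spontaneous (proceeds in reverse).

ΔG = 23.4 kJ/mol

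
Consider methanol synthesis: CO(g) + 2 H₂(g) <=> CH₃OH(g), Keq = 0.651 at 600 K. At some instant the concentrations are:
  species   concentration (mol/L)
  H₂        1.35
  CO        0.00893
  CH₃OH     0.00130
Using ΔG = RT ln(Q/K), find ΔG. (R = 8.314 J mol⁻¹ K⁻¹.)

Q = [CH₃OH] / ([CO]·[H₂]²) = (0.00130) / ((0.00893)·(1.35)²) = 0.0799
ΔG = RT ln(Q/Keq) = (8.314 J mol⁻¹ K⁻¹)(600 K) × ln(0.0799/0.651)
   = (4.988 kJ/mol)(-2.098) = -10.5 kJ/mol
ΔG < 0, so the forward reaction is spontaneous (proceeds forward).

ΔG = -10.5 kJ/mol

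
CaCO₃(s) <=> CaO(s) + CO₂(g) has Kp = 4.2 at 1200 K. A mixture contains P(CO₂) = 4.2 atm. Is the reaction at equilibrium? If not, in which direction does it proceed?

(CaCO₃, CaO are pure solids — omitted from Qp.)
Qp = P(CO₂) = 4.2
Qp = 4.2 = Kp, so the system is already at equilibrium.

no net change (already at equilibrium)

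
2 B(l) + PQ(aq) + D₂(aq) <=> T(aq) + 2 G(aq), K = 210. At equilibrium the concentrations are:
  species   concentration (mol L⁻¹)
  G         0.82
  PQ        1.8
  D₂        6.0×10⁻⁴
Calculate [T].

(B is a pure liquid — omitted from K.)
At equilibrium, K = [T]·[G]² / ([PQ]·[D₂]) = 210.
([T])·(0.82)² / ((1.8)·(6.0×10⁻⁴)) = 210
[T] = 0.337 = 0.34 mol L⁻¹

[T] = 0.34 mol L⁻¹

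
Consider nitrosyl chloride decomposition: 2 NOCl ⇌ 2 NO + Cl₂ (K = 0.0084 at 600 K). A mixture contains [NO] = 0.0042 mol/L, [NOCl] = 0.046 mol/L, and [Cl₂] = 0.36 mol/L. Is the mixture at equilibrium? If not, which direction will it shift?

no; Q < K, reaction proceeds forward

Q = [NO]²·[Cl₂] / [NOCl]² = (0.0042)²·(0.36) / (0.046)² = 0.0030
Q = 0.0030 < K = 0.0084: net forward reaction.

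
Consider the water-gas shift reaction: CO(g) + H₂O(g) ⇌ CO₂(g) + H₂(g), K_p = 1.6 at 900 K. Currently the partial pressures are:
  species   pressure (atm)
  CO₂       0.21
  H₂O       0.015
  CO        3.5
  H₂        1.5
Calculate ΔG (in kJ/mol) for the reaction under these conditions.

Q_p = P(CO₂)·P(H₂) / (P(CO)·P(H₂O)) = (0.21)·(1.5) / ((3.5)·(0.015)) = 6.00
ΔG = RT ln(Q_p/K_p) = (8.314 J mol⁻¹ K⁻¹)(900 K) × ln(6.00/1.6)
   = (7.483 kJ/mol)(1.322) = 9.89 kJ/mol
ΔG > 0, so the forward reaction is non-spontaneous (proceeds in reverse).

ΔG = 9.89 kJ/mol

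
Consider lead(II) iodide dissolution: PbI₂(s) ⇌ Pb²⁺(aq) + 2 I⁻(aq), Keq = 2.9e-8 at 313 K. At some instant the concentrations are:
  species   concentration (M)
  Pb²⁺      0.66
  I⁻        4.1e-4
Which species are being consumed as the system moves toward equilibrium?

(PbI₂ is a pure solid — omitted from Q.)
Q = [Pb²⁺]·[I⁻]² = (0.66)·(4.1e-4)² = 1.1e-7
Q = 1.1e-7 > Keq = 2.9e-8: net reverse reaction.

Pb²⁺, I⁻ (products)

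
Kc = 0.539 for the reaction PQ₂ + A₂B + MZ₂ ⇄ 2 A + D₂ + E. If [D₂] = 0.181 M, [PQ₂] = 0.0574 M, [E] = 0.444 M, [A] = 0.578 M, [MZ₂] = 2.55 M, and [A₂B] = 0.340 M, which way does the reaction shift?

at equilibrium

Qc = [A]²·[D₂]·[E] / ([PQ₂]·[A₂B]·[MZ₂]) = (0.578)²·(0.181)·(0.444) / ((0.0574)·(0.340)·(2.55)) = 0.539
Qc = 0.539 = Kc, so the system is already at equilibrium.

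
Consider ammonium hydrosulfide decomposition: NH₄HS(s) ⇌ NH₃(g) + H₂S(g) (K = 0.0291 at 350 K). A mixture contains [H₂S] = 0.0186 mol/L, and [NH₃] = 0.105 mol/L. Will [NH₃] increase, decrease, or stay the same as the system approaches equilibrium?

(NH₄HS is a pure solid — omitted from Q.)
Q = [NH₃]·[H₂S] = (0.105)·(0.0186) = 0.00195
Q = 0.00195 < K = 0.0291: net forward reaction.
NH₃ is a product, so it increases.

increase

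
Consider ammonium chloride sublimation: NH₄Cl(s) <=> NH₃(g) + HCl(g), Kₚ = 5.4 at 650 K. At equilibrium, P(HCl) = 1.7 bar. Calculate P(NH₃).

P(NH₃) = 3.2 bar

(NH₄Cl is a pure solid — omitted from Kₚ.)
At equilibrium, Kₚ = P(NH₃)·P(HCl) = 5.4.
(P(NH₃))·(1.7) = 5.4
P(NH₃) = 3.18 = 3.2 bar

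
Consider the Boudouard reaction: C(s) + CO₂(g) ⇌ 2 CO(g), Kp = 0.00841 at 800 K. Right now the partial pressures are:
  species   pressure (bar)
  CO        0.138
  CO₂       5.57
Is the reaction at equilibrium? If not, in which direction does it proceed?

(C is a pure solid — omitted from Qp.)
Qp = P(CO)² / P(CO₂) = (0.138)² / (5.57) = 0.00342
Qp = 0.00342 < Kp = 0.00841, so the forward reaction proceeds.

toward products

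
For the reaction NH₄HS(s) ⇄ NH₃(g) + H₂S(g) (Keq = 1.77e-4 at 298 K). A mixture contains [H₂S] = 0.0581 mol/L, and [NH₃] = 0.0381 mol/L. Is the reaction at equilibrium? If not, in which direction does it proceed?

(NH₄HS is a pure solid — omitted from Q.)
Q = [NH₃]·[H₂S] = (0.0381)·(0.0581) = 0.00221
Q = 0.00221 > Keq = 1.77e-4, so the reverse reaction proceeds.

in the reverse direction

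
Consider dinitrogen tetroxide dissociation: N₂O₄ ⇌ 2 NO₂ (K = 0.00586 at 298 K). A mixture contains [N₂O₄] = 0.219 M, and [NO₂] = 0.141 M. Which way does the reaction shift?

toward reactants

Q = [NO₂]² / [N₂O₄] = (0.141)² / (0.219) = 0.0908
Q = 0.0908 > K = 0.00586, so the reverse reaction proceeds.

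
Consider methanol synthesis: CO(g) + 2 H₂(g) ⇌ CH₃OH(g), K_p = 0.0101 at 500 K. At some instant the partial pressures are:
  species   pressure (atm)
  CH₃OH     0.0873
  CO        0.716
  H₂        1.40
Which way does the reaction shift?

Q_p = P(CH₃OH) / (P(CO)·P(H₂)²) = (0.0873) / ((0.716)·(1.40)²) = 0.0622
Q_p = 0.0622 > K_p = 0.0101, so the reverse reaction proceeds.

to the left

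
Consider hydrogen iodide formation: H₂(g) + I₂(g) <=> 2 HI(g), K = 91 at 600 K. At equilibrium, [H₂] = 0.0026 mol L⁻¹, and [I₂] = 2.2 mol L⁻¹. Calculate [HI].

At equilibrium, K = [HI]² / ([H₂]·[I₂]) = 91.
([HI])² / ((0.0026)·(2.2)) = 91
[HI]² = 0.521 ⇒ [HI] = 0.72 mol L⁻¹

[HI] = 0.72 mol L⁻¹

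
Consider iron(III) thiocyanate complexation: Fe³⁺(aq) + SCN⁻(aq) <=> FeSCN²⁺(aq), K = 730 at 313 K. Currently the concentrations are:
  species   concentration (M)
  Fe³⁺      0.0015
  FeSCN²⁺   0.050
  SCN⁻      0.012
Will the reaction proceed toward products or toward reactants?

toward reactants

Q = [FeSCN²⁺] / ([Fe³⁺]·[SCN⁻]) = (0.050) / ((0.0015)·(0.012)) = 2800
Q = 2800 > K = 730, so the reverse reaction proceeds.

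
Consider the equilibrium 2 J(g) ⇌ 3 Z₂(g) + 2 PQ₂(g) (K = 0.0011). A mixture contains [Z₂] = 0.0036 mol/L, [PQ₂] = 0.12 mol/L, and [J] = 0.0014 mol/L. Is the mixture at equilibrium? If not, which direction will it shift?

Q = [Z₂]³·[PQ₂]² / [J]² = (0.0036)³·(0.12)² / (0.0014)² = 3.4×10⁻⁴
Q = 3.4×10⁻⁴ < K = 0.0011: net forward reaction.

no; Q < K, reaction proceeds forward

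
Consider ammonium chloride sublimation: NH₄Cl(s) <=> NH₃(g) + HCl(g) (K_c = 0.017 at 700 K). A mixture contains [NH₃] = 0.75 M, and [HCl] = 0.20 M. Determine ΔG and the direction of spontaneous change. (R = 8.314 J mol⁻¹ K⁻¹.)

ΔG = 12.7 kJ/mol; the forward reaction is non-spontaneous

(NH₄Cl is a pure solid — omitted from Q_c.)
Q_c = [NH₃]·[HCl] = (0.75)·(0.20) = 0.150
ΔG = RT ln(Q_c/K_c) = (8.314 J mol⁻¹ K⁻¹)(700 K) × ln(0.150/0.017)
   = (5.820 kJ/mol)(2.177) = 12.7 kJ/mol
ΔG > 0, so the forward reaction is non-spontaneous (proceeds in reverse).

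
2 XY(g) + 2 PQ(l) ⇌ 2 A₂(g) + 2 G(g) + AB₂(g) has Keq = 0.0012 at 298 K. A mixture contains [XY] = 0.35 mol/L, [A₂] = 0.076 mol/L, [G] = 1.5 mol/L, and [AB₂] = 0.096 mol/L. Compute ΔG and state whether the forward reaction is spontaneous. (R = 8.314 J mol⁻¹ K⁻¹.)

(PQ is a pure liquid — omitted from Q.)
Q = [A₂]²·[G]²·[AB₂] / [XY]² = (0.076)²·(1.5)²·(0.096) / (0.35)² = 0.0102
ΔG = RT ln(Q/Keq) = (8.314 J mol⁻¹ K⁻¹)(298 K) × ln(0.0102/0.0012)
   = (2.478 kJ/mol)(2.140) = 5.30 kJ/mol
ΔG > 0, so the forward reaction is non-spontaneous (proceeds in reverse).

ΔG = 5.30 kJ/mol; the forward reaction is non-spontaneous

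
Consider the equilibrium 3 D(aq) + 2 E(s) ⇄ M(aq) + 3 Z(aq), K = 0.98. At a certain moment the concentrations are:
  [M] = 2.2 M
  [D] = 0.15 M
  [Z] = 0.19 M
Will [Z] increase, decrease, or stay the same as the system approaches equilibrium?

(E is a pure solid — omitted from Q.)
Q = [M]·[Z]³ / [D]³ = (2.2)·(0.19)³ / (0.15)³ = 4.5
Q = 4.5 > K = 0.98: net reverse reaction.
Z is a product, so it decreases.

decrease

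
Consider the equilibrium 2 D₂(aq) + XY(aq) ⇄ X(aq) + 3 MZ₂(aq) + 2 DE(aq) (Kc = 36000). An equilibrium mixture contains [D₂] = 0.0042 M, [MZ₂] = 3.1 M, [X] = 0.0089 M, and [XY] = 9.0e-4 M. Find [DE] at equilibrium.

[DE] = 0.046 M

At equilibrium, Kc = [X]·[MZ₂]³·[DE]² / ([D₂]²·[XY]) = 36000.
(0.0089)·(3.1)³·([DE])² / ((0.0042)²·(9.0e-4)) = 36000
[DE]² = 0.00216 ⇒ [DE] = 0.046 M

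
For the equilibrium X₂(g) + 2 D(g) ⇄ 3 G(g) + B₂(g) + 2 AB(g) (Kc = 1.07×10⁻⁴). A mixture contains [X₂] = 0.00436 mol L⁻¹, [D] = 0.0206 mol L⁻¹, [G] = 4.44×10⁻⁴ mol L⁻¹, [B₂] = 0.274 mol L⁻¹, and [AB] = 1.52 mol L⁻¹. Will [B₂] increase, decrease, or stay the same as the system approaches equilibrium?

Qc = [G]³·[B₂]·[AB]² / ([X₂]·[D]²) = (4.44×10⁻⁴)³·(0.274)·(1.52)² / ((0.00436)·(0.0206)²) = 2.99×10⁻⁵
Qc = 2.99×10⁻⁵ < Kc = 1.07×10⁻⁴: net forward reaction.
B₂ is a product, so it increases.

increase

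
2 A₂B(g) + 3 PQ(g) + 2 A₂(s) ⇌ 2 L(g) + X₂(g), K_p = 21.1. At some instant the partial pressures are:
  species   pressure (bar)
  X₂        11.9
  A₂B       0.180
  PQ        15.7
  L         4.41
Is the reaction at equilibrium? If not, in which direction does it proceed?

(A₂ is a pure solid — omitted from Q_p.)
Q_p = P(L)²·P(X₂) / (P(A₂B)²·P(PQ)³) = (4.41)²·(11.9) / ((0.180)²·(15.7)³) = 1.85
Q_p = 1.85 < K_p = 21.1, so the forward reaction proceeds.

toward products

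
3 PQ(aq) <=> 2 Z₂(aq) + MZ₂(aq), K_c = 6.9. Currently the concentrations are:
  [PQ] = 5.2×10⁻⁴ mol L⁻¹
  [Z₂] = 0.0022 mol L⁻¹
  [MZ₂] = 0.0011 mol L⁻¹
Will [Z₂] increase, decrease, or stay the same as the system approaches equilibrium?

decrease

Q_c = [Z₂]²·[MZ₂] / [PQ]³ = (0.0022)²·(0.0011) / (5.2×10⁻⁴)³ = 38
Q_c = 38 > K_c = 6.9: net reverse reaction.
Z₂ is a product, so it decreases.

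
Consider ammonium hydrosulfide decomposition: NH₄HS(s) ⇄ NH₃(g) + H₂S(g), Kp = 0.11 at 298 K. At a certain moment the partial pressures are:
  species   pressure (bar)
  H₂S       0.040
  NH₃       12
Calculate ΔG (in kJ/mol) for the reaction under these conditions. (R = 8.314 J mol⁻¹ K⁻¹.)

ΔG = 3.65 kJ/mol

(NH₄HS is a pure solid — omitted from Qp.)
Qp = P(NH₃)·P(H₂S) = (12)·(0.040) = 0.480
ΔG = RT ln(Qp/Kp) = (8.314 J mol⁻¹ K⁻¹)(298 K) × ln(0.480/0.11)
   = (2.478 kJ/mol)(1.473) = 3.65 kJ/mol
ΔG > 0, so the forward reaction is non-spontaneous (proceeds in reverse).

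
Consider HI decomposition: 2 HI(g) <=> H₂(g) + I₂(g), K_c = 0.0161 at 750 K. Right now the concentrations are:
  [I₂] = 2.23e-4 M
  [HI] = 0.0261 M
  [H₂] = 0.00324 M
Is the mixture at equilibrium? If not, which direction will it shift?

no; Q < K, reaction proceeds forward

Q_c = [H₂]·[I₂] / [HI]² = (0.00324)·(2.23e-4) / (0.0261)² = 0.00106
Q_c = 0.00106 < K_c = 0.0161: net forward reaction.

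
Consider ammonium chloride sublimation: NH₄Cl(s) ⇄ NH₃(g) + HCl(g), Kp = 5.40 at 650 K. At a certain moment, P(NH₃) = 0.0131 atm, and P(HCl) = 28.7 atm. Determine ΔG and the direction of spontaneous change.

(NH₄Cl is a pure solid — omitted from Qp.)
Qp = P(NH₃)·P(HCl) = (0.0131)·(28.7) = 0.376
ΔG = RT ln(Qp/Kp) = (8.314 J mol⁻¹ K⁻¹)(650 K) × ln(0.376/5.40)
   = (5.404 kJ/mol)(-2.665) = -14.4 kJ/mol
ΔG < 0, so the forward reaction is spontaneous (proceeds forward).

ΔG = -14.4 kJ/mol; the forward reaction is spontaneous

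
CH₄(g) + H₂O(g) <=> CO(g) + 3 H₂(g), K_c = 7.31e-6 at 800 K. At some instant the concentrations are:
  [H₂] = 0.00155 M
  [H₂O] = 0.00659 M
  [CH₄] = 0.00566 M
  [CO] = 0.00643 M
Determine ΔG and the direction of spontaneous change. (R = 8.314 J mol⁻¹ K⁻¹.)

Q_c = [CO]·[H₂]³ / ([CH₄]·[H₂O]) = (0.00643)·(0.00155)³ / ((0.00566)·(0.00659)) = 6.42e-7
ΔG = RT ln(Q_c/K_c) = (8.314 J mol⁻¹ K⁻¹)(800 K) × ln(6.42e-7/7.31e-6)
   = (6.651 kJ/mol)(-2.432) = -16.2 kJ/mol
ΔG < 0, so the forward reaction is spontaneous (proceeds forward).

ΔG = -16.2 kJ/mol; the forward reaction is spontaneous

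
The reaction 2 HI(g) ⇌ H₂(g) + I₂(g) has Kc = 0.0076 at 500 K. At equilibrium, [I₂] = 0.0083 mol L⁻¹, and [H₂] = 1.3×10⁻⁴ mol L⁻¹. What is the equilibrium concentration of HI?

At equilibrium, Kc = [H₂]·[I₂] / [HI]² = 0.0076.
(1.3×10⁻⁴)·(0.0083) / ([HI])² = 0.0076
[HI]² = 1.42×10⁻⁴ ⇒ [HI] = 0.012 mol L⁻¹

[HI] = 0.012 mol L⁻¹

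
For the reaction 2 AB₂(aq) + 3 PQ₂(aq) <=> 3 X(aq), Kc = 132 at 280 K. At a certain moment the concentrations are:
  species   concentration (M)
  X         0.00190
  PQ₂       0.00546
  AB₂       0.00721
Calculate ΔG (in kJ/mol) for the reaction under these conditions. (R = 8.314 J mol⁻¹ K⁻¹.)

Qc = [X]³ / ([AB₂]²·[PQ₂]³) = (0.00190)³ / ((0.00721)²·(0.00546)³) = 811
ΔG = RT ln(Qc/Kc) = (8.314 J mol⁻¹ K⁻¹)(280 K) × ln(811/132)
   = (2.328 kJ/mol)(1.815) = 4.23 kJ/mol
ΔG > 0, so the forward reaction is non-spontaneous (proceeds in reverse).

ΔG = 4.23 kJ/mol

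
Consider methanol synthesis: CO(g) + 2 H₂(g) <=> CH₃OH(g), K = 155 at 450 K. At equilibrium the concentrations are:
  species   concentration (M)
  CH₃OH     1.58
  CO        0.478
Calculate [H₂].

At equilibrium, K = [CH₃OH] / ([CO]·[H₂]²) = 155.
(1.58) / ((0.478)·([H₂])²) = 155
[H₂]² = 0.0213 ⇒ [H₂] = 0.146 M

[H₂] = 0.146 M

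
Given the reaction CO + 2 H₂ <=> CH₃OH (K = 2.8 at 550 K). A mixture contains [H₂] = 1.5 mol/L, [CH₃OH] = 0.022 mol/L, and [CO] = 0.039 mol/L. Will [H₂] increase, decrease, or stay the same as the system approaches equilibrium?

decrease

Q = [CH₃OH] / ([CO]·[H₂]²) = (0.022) / ((0.039)·(1.5)²) = 0.25
Q = 0.25 < K = 2.8: net forward reaction.
H₂ is a reactant, so it decreases.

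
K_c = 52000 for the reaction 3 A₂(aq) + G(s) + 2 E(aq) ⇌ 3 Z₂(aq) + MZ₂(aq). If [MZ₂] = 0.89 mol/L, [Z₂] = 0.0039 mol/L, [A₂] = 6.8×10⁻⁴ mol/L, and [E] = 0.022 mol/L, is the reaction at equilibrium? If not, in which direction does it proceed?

(G is a pure solid — omitted from Q_c.)
Q_c = [Z₂]³·[MZ₂] / ([A₂]³·[E]²) = (0.0039)³·(0.89) / ((6.8×10⁻⁴)³·(0.022)²) = 3.5×10⁵
Q_c = 3.5×10⁵ > K_c = 52000, so the reverse reaction proceeds.

toward reactants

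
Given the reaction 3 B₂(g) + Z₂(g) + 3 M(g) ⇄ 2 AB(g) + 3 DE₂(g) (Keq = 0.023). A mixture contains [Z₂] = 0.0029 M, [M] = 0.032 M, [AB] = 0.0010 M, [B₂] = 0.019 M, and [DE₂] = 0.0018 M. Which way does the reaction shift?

Q = [AB]²·[DE₂]³ / ([B₂]³·[Z₂]·[M]³) = (0.0010)²·(0.0018)³ / ((0.019)³·(0.0029)·(0.032)³) = 0.0089
Q = 0.0089 < Keq = 0.023, so the forward reaction proceeds.

to the right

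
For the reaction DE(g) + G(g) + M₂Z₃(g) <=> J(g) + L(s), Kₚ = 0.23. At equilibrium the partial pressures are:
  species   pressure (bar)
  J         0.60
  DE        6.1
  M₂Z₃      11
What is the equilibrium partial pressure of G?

P(G) = 0.039 bar

(L is a pure solid — omitted from Kₚ.)
At equilibrium, Kₚ = P(J) / (P(DE)·P(G)·P(M₂Z₃)) = 0.23.
(0.60) / ((6.1)·(P(G))·(11)) = 0.23
P(G) = 0.0389 = 0.039 bar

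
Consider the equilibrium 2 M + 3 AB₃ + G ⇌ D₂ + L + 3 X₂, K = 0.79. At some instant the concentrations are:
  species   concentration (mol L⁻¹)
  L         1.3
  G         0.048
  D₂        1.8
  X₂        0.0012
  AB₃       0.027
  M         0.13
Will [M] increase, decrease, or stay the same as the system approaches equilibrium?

decrease

Q = [D₂]·[L]·[X₂]³ / ([M]²·[AB₃]³·[G]) = (1.8)·(1.3)·(0.0012)³ / ((0.13)²·(0.027)³·(0.048)) = 0.25
Q = 0.25 < K = 0.79: net forward reaction.
M is a reactant, so it decreases.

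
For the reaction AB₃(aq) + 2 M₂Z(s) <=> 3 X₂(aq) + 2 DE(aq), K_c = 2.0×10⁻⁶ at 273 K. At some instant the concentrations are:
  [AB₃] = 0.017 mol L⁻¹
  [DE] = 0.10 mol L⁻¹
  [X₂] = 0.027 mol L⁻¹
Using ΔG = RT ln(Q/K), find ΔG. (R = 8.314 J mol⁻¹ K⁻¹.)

(M₂Z is a pure solid — omitted from Q_c.)
Q_c = [X₂]³·[DE]² / [AB₃] = (0.027)³·(0.10)² / (0.017) = 1.16×10⁻⁵
ΔG = RT ln(Q_c/K_c) = (8.314 J mol⁻¹ K⁻¹)(273 K) × ln(1.16×10⁻⁵/2.0×10⁻⁶)
   = (2.270 kJ/mol)(1.758) = 3.99 kJ/mol
ΔG > 0, so the forward reaction is non-spontaneous (proceeds in reverse).

ΔG = 3.99 kJ/mol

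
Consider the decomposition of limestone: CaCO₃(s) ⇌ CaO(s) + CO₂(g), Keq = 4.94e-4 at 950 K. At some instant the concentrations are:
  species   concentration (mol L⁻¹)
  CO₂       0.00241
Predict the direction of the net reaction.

(CaCO₃, CaO are pure solids — omitted from Q.)
Q = [CO₂] = 0.00241
Q = 0.00241 > Keq = 4.94e-4, so the reverse reaction proceeds.

toward reactants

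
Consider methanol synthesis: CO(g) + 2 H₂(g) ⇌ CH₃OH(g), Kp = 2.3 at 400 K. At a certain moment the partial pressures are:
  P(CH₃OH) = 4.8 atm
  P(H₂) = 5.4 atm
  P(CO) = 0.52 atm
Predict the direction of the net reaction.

forward (toward products)

Qp = P(CH₃OH) / (P(CO)·P(H₂)²) = (4.8) / ((0.52)·(5.4)²) = 0.32
Qp = 0.32 < Kp = 2.3, so the forward reaction proceeds.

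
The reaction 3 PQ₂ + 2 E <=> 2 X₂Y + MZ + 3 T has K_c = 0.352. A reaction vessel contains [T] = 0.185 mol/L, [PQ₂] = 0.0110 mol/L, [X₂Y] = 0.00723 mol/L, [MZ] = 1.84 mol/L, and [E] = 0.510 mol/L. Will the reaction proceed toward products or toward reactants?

reverse (toward reactants)

Q_c = [X₂Y]²·[MZ]·[T]³ / ([PQ₂]³·[E]²) = (0.00723)²·(1.84)·(0.185)³ / ((0.0110)³·(0.510)²) = 1.76
Q_c = 1.76 > K_c = 0.352, so the reverse reaction proceeds.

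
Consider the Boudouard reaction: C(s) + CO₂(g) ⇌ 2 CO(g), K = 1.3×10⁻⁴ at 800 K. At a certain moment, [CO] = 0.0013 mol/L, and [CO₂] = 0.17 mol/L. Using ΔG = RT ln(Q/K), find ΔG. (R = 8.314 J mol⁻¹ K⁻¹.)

(C is a pure solid — omitted from Q.)
Q = [CO]² / [CO₂] = (0.0013)² / (0.17) = 9.94×10⁻⁶
ΔG = RT ln(Q/K) = (8.314 J mol⁻¹ K⁻¹)(800 K) × ln(9.94×10⁻⁶/1.3×10⁻⁴)
   = (6.651 kJ/mol)(-2.571) = -17.1 kJ/mol
ΔG < 0, so the forward reaction is spontaneous (proceeds forward).

ΔG = -17.1 kJ/mol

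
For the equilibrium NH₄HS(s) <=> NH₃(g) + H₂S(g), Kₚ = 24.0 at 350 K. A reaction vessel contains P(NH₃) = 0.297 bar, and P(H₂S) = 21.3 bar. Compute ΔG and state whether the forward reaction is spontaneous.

ΔG = -3.88 kJ/mol; the forward reaction is spontaneous

(NH₄HS is a pure solid — omitted from Qₚ.)
Qₚ = P(NH₃)·P(H₂S) = (0.297)·(21.3) = 6.33
ΔG = RT ln(Qₚ/Kₚ) = (8.314 J mol⁻¹ K⁻¹)(350 K) × ln(6.33/24.0)
   = (2.910 kJ/mol)(-1.333) = -3.88 kJ/mol
ΔG < 0, so the forward reaction is spontaneous (proceeds forward).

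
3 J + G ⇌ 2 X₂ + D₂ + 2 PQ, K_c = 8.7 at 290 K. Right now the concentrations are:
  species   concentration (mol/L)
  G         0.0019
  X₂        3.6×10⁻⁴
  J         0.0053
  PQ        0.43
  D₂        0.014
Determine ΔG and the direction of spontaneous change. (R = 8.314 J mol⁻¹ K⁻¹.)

ΔG = -4.80 kJ/mol; the forward reaction is spontaneous

Q_c = [X₂]²·[D₂]·[PQ]² / ([J]³·[G]) = (3.6×10⁻⁴)²·(0.014)·(0.43)² / ((0.0053)³·(0.0019)) = 1.19
ΔG = RT ln(Q_c/K_c) = (8.314 J mol⁻¹ K⁻¹)(290 K) × ln(1.19/8.7)
   = (2.411 kJ/mol)(-1.989) = -4.80 kJ/mol
ΔG < 0, so the forward reaction is spontaneous (proceeds forward).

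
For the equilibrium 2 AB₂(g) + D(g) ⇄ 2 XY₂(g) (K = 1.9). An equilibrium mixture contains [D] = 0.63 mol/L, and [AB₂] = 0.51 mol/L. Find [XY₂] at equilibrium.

[XY₂] = 0.56 mol/L

At equilibrium, K = [XY₂]² / ([AB₂]²·[D]) = 1.9.
([XY₂])² / ((0.51)²·(0.63)) = 1.9
[XY₂]² = 0.311 ⇒ [XY₂] = 0.56 mol/L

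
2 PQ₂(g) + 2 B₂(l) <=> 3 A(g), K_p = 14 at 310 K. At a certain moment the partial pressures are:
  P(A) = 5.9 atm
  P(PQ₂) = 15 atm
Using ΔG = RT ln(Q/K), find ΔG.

ΔG = -7.04 kJ/mol

(B₂ is a pure liquid — omitted from Q_p.)
Q_p = P(A)³ / P(PQ₂)² = (5.9)³ / (15)² = 0.913
ΔG = RT ln(Q_p/K_p) = (8.314 J mol⁻¹ K⁻¹)(310 K) × ln(0.913/14)
   = (2.577 kJ/mol)(-2.730) = -7.04 kJ/mol
ΔG < 0, so the forward reaction is spontaneous (proceeds forward).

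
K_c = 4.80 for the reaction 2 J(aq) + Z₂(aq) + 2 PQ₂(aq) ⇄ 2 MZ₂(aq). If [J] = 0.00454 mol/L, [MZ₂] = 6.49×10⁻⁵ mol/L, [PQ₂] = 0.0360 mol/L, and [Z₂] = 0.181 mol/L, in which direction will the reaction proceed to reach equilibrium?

forward (toward products)

Q_c = [MZ₂]² / ([J]²·[Z₂]·[PQ₂]²) = (6.49×10⁻⁵)² / ((0.00454)²·(0.181)·(0.0360)²) = 0.871
Q_c = 0.871 < K_c = 4.80, so the forward reaction proceeds.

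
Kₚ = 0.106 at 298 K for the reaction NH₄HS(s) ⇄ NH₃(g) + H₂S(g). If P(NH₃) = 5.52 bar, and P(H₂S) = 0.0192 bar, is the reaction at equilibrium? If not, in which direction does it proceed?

at equilibrium

(NH₄HS is a pure solid — omitted from Qₚ.)
Qₚ = P(NH₃)·P(H₂S) = (5.52)·(0.0192) = 0.106
Qₚ = 0.106 = Kₚ, so the system is already at equilibrium.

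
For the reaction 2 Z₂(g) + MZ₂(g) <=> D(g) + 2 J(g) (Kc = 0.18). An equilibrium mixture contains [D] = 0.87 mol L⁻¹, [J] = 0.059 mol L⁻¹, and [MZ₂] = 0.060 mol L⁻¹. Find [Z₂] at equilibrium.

[Z₂] = 0.53 mol L⁻¹

At equilibrium, Kc = [D]·[J]² / ([Z₂]²·[MZ₂]) = 0.18.
(0.87)·(0.059)² / (([Z₂])²·(0.060)) = 0.18
[Z₂]² = 0.280 ⇒ [Z₂] = 0.53 mol L⁻¹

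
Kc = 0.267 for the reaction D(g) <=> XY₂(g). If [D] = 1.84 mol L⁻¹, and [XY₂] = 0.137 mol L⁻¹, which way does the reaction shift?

Qc = [XY₂] / [D] = (0.137) / (1.84) = 0.0745
Qc = 0.0745 < Kc = 0.267, so the forward reaction proceeds.

toward products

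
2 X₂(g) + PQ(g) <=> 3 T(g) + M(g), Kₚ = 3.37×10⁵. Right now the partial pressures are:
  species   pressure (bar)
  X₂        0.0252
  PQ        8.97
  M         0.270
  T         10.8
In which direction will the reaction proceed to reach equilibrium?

Qₚ = P(T)³·P(M) / (P(X₂)²·P(PQ)) = (10.8)³·(0.270) / ((0.0252)²·(8.97)) = 59700
Qₚ = 59700 < Kₚ = 3.37×10⁵, so the forward reaction proceeds.

forward (toward products)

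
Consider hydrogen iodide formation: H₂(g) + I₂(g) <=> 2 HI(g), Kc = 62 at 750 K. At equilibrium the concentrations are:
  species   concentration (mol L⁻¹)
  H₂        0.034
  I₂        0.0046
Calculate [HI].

[HI] = 0.098 mol L⁻¹

At equilibrium, Kc = [HI]² / ([H₂]·[I₂]) = 62.
([HI])² / ((0.034)·(0.0046)) = 62
[HI]² = 0.00970 ⇒ [HI] = 0.098 mol L⁻¹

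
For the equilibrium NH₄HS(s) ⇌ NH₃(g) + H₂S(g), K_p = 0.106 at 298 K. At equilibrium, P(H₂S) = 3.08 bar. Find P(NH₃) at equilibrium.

P(NH₃) = 0.0344 bar

(NH₄HS is a pure solid — omitted from K_p.)
At equilibrium, K_p = P(NH₃)·P(H₂S) = 0.106.
(P(NH₃))·(3.08) = 0.106
P(NH₃) = 0.0344 bar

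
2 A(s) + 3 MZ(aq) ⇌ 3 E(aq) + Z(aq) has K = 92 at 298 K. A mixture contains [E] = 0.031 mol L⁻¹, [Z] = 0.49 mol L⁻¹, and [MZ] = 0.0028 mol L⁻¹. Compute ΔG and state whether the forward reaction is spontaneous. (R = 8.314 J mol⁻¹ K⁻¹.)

(A is a pure solid — omitted from Q.)
Q = [E]³·[Z] / [MZ]³ = (0.031)³·(0.49) / (0.0028)³ = 665
ΔG = RT ln(Q/K) = (8.314 J mol⁻¹ K⁻¹)(298 K) × ln(665/92)
   = (2.478 kJ/mol)(1.978) = 4.90 kJ/mol
ΔG > 0, so the forward reaction is non-spontaneous (proceeds in reverse).

ΔG = 4.90 kJ/mol; the forward reaction is non-spontaneous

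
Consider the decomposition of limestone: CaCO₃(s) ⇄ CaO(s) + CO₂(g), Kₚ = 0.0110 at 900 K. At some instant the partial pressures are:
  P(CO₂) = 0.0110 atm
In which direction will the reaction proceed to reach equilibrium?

(CaCO₃, CaO are pure solids — omitted from Qₚ.)
Qₚ = P(CO₂) = 0.0110
Qₚ = 0.0110 = Kₚ, so the system is already at equilibrium.

neither direction; the system is at equilibrium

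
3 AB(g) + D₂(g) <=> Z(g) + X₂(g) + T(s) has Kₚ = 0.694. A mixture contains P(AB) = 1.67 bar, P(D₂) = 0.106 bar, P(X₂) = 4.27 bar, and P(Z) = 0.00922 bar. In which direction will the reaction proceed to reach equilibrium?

forward (toward products)

(T is a pure solid — omitted from Qₚ.)
Qₚ = P(Z)·P(X₂) / (P(AB)³·P(D₂)) = (0.00922)·(4.27) / ((1.67)³·(0.106)) = 0.0797
Qₚ = 0.0797 < Kₚ = 0.694, so the forward reaction proceeds.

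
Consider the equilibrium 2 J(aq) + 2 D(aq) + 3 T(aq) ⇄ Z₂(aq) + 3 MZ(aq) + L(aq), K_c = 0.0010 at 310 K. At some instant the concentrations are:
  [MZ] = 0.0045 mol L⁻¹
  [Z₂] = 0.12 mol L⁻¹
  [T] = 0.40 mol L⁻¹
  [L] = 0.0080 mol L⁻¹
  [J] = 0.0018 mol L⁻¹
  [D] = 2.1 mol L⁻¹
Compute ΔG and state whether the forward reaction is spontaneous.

Q_c = [Z₂]·[MZ]³·[L] / ([J]²·[D]²·[T]³) = (0.12)·(0.0045)³·(0.0080) / ((0.0018)²·(2.1)²·(0.40)³) = 9.57e-5
ΔG = RT ln(Q_c/K_c) = (8.314 J mol⁻¹ K⁻¹)(310 K) × ln(9.57e-5/0.0010)
   = (2.577 kJ/mol)(-2.347) = -6.05 kJ/mol
ΔG < 0, so the forward reaction is spontaneous (proceeds forward).

ΔG = -6.05 kJ/mol; the forward reaction is spontaneous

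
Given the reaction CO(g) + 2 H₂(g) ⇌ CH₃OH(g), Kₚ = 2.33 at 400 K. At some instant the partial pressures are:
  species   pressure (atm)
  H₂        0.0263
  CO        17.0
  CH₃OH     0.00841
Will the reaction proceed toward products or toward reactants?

Qₚ = P(CH₃OH) / (P(CO)·P(H₂)²) = (0.00841) / ((17.0)·(0.0263)²) = 0.715
Qₚ = 0.715 < Kₚ = 2.33, so the forward reaction proceeds.

to the right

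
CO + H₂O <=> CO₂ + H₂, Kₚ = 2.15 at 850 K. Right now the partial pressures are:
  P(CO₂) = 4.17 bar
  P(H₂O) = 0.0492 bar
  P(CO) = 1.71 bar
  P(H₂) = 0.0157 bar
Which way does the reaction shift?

Qₚ = P(CO₂)·P(H₂) / (P(CO)·P(H₂O)) = (4.17)·(0.0157) / ((1.71)·(0.0492)) = 0.778
Qₚ = 0.778 < Kₚ = 2.15, so the forward reaction proceeds.

to the right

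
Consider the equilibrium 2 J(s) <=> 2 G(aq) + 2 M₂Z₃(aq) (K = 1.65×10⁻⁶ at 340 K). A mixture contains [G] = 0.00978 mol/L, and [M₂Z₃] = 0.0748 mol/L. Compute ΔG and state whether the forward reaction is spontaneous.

ΔG = -3.18 kJ/mol; the forward reaction is spontaneous

(J is a pure solid — omitted from Q.)
Q = [G]²·[M₂Z₃]² = (0.00978)²·(0.0748)² = 5.35×10⁻⁷
ΔG = RT ln(Q/K) = (8.314 J mol⁻¹ K⁻¹)(340 K) × ln(5.35×10⁻⁷/1.65×10⁻⁶)
   = (2.827 kJ/mol)(-1.126) = -3.18 kJ/mol
ΔG < 0, so the forward reaction is spontaneous (proceeds forward).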